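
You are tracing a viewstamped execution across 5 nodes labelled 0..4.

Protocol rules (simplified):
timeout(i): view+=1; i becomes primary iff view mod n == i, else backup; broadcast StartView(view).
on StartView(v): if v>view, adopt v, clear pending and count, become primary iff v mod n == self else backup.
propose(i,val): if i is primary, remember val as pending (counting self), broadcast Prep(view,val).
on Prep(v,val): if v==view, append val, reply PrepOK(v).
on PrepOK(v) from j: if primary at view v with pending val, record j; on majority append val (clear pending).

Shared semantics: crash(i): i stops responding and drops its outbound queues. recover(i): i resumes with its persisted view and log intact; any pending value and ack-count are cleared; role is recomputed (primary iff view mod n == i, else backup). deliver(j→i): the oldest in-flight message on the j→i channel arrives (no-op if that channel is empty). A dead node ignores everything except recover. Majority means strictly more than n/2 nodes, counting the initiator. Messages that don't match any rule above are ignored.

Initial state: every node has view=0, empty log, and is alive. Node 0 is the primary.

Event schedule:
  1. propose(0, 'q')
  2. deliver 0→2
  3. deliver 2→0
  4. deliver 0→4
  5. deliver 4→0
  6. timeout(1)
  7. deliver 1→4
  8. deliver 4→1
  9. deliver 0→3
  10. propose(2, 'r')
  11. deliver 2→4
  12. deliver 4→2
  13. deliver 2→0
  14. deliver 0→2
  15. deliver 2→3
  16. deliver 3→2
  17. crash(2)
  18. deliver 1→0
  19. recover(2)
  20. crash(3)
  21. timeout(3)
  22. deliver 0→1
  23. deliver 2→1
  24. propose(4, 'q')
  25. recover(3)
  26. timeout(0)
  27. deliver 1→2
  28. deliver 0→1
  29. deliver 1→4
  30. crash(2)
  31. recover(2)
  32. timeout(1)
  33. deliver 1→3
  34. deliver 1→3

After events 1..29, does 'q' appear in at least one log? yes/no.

yes

1. propose(0,'q'):  nop
2. deliver 0→2:  <2:back v0 q>
3. deliver 2→0:  nop
4. deliver 0→4:  <4:back v0 q>
5. deliver 4→0:  <0:prim v0 q>
6. timeout(1):  <1:prim v1 ->
7. deliver 1→4:  <4:back v1 q>
8. deliver 4→1:  nop
9. deliver 0→3:  <3:back v0 q>
10. propose(2,'r'):  nop
11. deliver 2→4:  nop
12. deliver 4→2:  nop
13. deliver 2→0:  nop
14. deliver 0→2:  nop
15. deliver 2→3:  nop
16. deliver 3→2:  nop
17. crash(2):  <2:✗back v0 q>
18. deliver 1→0:  <0:back v1 q>
19. recover(2):  <2:back v0 q>
20. crash(3):  <3:✗back v0 q>
21. timeout(3):  nop
22. deliver 0→1:  nop
23. deliver 2→1:  nop
24. propose(4,'q'):  nop
25. recover(3):  <3:back v0 q>
26. timeout(0):  <0:back v2 q>
27. deliver 1→2:  <2:back v1 q>
28. deliver 0→1:  <1:back v2 ->
29. deliver 1→4:  nop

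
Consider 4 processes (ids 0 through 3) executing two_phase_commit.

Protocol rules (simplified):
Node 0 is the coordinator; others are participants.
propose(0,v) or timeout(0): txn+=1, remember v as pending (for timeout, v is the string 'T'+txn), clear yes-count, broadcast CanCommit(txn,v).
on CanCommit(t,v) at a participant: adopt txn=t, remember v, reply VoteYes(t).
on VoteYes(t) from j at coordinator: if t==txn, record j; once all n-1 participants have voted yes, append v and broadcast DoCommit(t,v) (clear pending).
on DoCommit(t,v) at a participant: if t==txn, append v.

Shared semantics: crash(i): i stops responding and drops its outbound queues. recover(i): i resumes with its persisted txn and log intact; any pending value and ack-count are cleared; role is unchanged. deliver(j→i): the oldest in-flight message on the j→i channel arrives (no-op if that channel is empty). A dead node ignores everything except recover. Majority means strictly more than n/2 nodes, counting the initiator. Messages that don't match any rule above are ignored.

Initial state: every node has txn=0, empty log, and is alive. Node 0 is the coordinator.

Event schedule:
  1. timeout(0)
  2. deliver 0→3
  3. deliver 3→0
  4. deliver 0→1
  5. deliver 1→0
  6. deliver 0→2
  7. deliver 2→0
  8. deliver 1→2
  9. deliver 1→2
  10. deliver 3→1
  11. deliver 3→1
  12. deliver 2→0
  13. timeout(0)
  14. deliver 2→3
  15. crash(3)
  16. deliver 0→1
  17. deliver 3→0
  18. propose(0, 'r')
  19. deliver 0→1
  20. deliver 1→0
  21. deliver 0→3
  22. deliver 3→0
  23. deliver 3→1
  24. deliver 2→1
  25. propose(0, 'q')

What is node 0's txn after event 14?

2

step 1 timeout(0): 0={coor,t=1,log=-}
step 2 deliver 0→3: 3={part,t=1,log=-}
step 3 deliver 3→0: —
step 4 deliver 0→1: 1={part,t=1,log=-}
step 5 deliver 1→0: —
step 6 deliver 0→2: 2={part,t=1,log=-}
step 7 deliver 2→0: 0={coor,t=1,log=T1}
step 8 deliver 1→2: —
step 9 deliver 1→2: —
step 10 deliver 3→1: —
step 11 deliver 3→1: —
step 12 deliver 2→0: —
step 13 timeout(0): 0={coor,t=2,log=T1}
step 14 deliver 2→3: —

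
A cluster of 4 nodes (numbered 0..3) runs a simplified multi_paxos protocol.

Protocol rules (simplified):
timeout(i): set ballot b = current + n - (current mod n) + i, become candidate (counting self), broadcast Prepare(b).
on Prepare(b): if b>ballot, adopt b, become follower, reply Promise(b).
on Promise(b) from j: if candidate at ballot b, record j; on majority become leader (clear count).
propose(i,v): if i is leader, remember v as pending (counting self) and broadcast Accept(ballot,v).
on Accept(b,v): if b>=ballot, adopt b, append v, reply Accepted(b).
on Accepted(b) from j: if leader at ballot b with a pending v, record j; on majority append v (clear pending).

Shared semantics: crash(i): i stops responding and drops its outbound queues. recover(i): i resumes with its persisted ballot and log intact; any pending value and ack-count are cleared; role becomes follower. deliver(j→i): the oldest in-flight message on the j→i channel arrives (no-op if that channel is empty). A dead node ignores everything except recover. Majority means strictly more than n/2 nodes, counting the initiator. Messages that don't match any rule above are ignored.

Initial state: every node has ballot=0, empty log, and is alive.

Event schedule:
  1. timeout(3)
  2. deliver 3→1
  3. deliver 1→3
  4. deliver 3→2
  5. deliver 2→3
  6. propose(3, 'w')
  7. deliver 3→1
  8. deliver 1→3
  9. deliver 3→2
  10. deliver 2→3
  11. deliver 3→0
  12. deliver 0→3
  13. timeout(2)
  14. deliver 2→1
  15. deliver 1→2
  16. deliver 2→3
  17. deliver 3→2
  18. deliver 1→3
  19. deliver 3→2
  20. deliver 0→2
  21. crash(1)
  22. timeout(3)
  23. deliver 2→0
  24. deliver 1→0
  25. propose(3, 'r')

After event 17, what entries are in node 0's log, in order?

[1] timeout(3) → N3(cand b7 [-])
[2] deliver 3→1 → N1(foll b7 [-])
[3] deliver 1→3 → ∅
[4] deliver 3→2 → N2(foll b7 [-])
[5] deliver 2→3 → N3(lead b7 [-])
[6] propose(3,'w') → ∅
[7] deliver 3→1 → N1(foll b7 [w])
[8] deliver 1→3 → ∅
[9] deliver 3→2 → N2(foll b7 [w])
[10] deliver 2→3 → N3(lead b7 [w])
[11] deliver 3→0 → N0(foll b7 [-])
[12] deliver 0→3 → ∅
[13] timeout(2) → N2(cand b10 [w])
[14] deliver 2→1 → N1(foll b10 [w])
[15] deliver 1→2 → ∅
[16] deliver 2→3 → N3(foll b10 [w])
[17] deliver 3→2 → N2(lead b10 [w])

empty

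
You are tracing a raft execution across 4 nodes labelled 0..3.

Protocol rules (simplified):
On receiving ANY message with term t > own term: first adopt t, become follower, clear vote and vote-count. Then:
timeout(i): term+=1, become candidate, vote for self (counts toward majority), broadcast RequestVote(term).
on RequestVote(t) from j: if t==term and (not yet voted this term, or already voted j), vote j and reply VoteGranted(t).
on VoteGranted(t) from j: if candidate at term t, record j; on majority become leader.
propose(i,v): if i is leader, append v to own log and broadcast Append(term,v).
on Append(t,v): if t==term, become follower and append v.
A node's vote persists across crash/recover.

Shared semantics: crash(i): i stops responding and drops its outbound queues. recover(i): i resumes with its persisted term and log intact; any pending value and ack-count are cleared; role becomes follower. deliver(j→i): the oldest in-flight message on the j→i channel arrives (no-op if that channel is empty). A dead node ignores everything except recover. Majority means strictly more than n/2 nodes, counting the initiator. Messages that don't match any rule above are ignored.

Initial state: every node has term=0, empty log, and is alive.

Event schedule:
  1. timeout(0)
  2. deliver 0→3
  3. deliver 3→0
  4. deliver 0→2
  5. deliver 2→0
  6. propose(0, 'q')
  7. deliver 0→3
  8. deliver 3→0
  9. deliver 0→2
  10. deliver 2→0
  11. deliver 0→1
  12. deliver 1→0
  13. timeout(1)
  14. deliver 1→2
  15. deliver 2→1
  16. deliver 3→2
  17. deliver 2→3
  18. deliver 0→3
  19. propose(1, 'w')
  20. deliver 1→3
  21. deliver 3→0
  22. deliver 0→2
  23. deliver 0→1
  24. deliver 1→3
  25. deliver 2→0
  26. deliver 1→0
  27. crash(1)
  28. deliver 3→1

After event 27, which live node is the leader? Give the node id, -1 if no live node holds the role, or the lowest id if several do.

[1] timeout(0) → N0(cand t1 [-])
[2] deliver 0→3 → N3(foll t1 [-])
[3] deliver 3→0 → ∅
[4] deliver 0→2 → N2(foll t1 [-])
[5] deliver 2→0 → N0(lead t1 [-])
[6] propose(0,'q') → N0(lead t1 [q])
[7] deliver 0→3 → N3(foll t1 [q])
[8] deliver 3→0 → ∅
[9] deliver 0→2 → N2(foll t1 [q])
[10] deliver 2→0 → ∅
[11] deliver 0→1 → N1(foll t1 [-])
[12] deliver 1→0 → ∅
[13] timeout(1) → N1(cand t2 [-])
[14] deliver 1→2 → N2(foll t2 [q])
[15] deliver 2→1 → ∅
[16] deliver 3→2 → ∅
[17] deliver 2→3 → ∅
[18] deliver 0→3 → ∅
[19] propose(1,'w') → ∅
[20] deliver 1→3 → N3(foll t2 [q])
[21] deliver 3→0 → ∅
[22] deliver 0→2 → ∅
[23] deliver 0→1 → ∅
[24] deliver 1→3 → ∅
[25] deliver 2→0 → ∅
[26] deliver 1→0 → N0(foll t2 [q])
[27] crash(1) → N1(✗cand t2 [-])

-1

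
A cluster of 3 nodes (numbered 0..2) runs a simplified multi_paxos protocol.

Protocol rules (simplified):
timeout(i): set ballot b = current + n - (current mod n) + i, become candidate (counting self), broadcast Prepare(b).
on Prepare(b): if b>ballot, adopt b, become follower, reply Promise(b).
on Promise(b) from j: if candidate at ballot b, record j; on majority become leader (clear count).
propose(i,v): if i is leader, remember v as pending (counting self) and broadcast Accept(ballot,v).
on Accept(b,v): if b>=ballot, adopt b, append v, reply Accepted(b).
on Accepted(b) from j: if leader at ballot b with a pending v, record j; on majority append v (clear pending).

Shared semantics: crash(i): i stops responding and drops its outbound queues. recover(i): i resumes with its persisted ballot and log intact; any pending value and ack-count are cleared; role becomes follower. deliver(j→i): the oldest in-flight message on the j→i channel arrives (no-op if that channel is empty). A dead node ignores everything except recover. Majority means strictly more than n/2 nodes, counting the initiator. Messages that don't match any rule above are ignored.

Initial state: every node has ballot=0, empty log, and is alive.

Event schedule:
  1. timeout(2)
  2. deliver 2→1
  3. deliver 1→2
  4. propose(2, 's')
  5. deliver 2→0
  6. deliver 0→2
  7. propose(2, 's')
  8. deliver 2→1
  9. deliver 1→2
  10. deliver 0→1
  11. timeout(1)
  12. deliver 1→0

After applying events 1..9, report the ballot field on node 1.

5

1. timeout(2):  <2:cand b5 ->
2. deliver 2→1:  <1:foll b5 ->
3. deliver 1→2:  <2:lead b5 ->
4. propose(2,'s'):  nop
5. deliver 2→0:  <0:foll b5 ->
6. deliver 0→2:  nop
7. propose(2,'s'):  nop
8. deliver 2→1:  <1:foll b5 s>
9. deliver 1→2:  <2:lead b5 s>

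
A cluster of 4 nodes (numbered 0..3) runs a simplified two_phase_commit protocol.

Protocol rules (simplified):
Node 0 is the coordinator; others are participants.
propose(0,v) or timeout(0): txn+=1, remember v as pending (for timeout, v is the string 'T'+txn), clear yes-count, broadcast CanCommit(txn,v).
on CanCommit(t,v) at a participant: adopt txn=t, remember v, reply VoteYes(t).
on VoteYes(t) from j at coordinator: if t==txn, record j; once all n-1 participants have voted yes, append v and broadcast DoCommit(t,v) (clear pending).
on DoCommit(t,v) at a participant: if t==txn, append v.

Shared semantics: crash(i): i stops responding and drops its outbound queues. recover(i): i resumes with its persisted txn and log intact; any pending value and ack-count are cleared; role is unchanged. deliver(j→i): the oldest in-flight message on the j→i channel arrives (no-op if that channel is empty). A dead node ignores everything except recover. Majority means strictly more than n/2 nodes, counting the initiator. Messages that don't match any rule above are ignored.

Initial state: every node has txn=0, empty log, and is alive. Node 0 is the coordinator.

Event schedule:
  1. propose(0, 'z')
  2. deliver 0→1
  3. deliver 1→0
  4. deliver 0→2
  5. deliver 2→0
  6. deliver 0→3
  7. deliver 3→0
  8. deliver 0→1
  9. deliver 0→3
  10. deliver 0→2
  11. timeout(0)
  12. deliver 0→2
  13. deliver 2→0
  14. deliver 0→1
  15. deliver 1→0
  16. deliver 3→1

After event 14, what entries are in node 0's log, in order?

z

[1] propose(0,'z') → N0(coor t1 [-])
[2] deliver 0→1 → N1(part t1 [-])
[3] deliver 1→0 → ∅
[4] deliver 0→2 → N2(part t1 [-])
[5] deliver 2→0 → ∅
[6] deliver 0→3 → N3(part t1 [-])
[7] deliver 3→0 → N0(coor t1 [z])
[8] deliver 0→1 → N1(part t1 [z])
[9] deliver 0→3 → N3(part t1 [z])
[10] deliver 0→2 → N2(part t1 [z])
[11] timeout(0) → N0(coor t2 [z])
[12] deliver 0→2 → N2(part t2 [z])
[13] deliver 2→0 → ∅
[14] deliver 0→1 → N1(part t2 [z])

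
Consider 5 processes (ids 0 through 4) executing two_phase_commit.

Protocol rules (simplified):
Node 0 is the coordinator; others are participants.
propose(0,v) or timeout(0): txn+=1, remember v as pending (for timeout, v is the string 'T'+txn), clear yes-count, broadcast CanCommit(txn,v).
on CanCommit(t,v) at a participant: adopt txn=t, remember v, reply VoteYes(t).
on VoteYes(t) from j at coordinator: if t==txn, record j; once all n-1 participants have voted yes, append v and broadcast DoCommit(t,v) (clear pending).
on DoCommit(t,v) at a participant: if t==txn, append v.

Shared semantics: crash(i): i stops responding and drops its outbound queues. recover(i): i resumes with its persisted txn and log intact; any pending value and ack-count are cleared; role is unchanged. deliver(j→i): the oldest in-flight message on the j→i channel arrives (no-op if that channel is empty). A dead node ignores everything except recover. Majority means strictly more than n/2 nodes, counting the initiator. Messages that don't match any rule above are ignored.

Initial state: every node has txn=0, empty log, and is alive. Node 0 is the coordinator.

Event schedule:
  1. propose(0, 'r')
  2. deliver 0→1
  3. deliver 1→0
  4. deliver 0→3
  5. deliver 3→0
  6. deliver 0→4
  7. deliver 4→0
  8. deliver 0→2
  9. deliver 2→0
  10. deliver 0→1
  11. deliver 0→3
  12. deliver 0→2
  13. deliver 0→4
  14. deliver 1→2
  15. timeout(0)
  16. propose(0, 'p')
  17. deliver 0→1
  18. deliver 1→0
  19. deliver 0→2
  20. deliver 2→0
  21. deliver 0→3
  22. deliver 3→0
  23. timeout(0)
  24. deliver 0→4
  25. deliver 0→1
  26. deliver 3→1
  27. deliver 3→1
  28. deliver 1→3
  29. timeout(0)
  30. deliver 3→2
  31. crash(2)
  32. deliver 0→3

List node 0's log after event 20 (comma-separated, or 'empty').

r

e1 propose(0,'r'): 0[coor,t=1,-]
e2 deliver 0→1: 1[part,t=1,-]
e3 deliver 1→0: ·
e4 deliver 0→3: 3[part,t=1,-]
e5 deliver 3→0: ·
e6 deliver 0→4: 4[part,t=1,-]
e7 deliver 4→0: ·
e8 deliver 0→2: 2[part,t=1,-]
e9 deliver 2→0: 0[coor,t=1,r]
e10 deliver 0→1: 1[part,t=1,r]
e11 deliver 0→3: 3[part,t=1,r]
e12 deliver 0→2: 2[part,t=1,r]
e13 deliver 0→4: 4[part,t=1,r]
e14 deliver 1→2: ·
e15 timeout(0): 0[coor,t=2,r]
e16 propose(0,'p'): 0[coor,t=3,r]
e17 deliver 0→1: 1[part,t=2,r]
e18 deliver 1→0: ·
e19 deliver 0→2: 2[part,t=2,r]
e20 deliver 2→0: ·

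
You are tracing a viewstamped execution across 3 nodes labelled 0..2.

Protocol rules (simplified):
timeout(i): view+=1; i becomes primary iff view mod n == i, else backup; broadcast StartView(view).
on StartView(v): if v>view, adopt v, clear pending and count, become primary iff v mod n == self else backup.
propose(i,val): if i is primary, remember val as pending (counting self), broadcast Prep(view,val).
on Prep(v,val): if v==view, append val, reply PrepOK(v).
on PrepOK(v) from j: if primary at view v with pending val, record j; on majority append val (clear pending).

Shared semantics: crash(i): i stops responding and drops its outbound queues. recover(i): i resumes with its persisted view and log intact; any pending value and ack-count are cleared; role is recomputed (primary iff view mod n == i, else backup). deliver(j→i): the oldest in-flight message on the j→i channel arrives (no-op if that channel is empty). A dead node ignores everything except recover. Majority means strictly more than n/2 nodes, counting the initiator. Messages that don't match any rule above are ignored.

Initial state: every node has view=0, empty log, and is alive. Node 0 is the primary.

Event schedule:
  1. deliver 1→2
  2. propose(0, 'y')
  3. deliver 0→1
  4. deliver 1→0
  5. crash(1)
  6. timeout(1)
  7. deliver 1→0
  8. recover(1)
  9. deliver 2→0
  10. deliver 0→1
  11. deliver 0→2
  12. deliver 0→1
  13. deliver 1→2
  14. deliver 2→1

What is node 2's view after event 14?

0

[1] deliver 1→2 → ∅
[2] propose(0,'y') → ∅
[3] deliver 0→1 → N1(back v0 [y])
[4] deliver 1→0 → N0(prim v0 [y])
[5] crash(1) → N1(✗back v0 [y])
[6] timeout(1) → ∅
[7] deliver 1→0 → ∅
[8] recover(1) → N1(back v0 [y])
[9] deliver 2→0 → ∅
[10] deliver 0→1 → ∅
[11] deliver 0→2 → N2(back v0 [y])
[12] deliver 0→1 → ∅
[13] deliver 1→2 → ∅
[14] deliver 2→1 → ∅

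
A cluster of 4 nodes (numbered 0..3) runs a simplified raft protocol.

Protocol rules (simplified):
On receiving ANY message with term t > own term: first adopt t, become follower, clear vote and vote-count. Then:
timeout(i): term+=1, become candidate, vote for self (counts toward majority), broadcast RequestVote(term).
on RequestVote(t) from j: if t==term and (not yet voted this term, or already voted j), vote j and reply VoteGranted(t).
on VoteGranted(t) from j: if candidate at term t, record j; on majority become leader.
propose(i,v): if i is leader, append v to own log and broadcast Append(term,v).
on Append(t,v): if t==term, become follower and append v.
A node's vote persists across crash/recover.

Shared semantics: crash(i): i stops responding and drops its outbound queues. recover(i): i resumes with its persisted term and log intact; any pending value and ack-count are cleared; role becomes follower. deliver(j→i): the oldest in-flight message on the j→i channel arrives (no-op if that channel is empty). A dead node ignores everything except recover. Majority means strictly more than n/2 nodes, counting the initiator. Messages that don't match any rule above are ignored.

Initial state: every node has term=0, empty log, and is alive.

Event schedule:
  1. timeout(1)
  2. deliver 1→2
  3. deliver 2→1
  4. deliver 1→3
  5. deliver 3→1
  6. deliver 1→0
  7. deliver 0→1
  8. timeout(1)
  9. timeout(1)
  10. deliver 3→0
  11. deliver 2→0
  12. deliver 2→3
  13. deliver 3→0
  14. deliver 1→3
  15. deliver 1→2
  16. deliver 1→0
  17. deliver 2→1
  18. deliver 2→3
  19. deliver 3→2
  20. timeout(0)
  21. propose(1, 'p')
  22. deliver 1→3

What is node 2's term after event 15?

2

after 1 — timeout(1): n1:cand/t1/[-]
after 2 — deliver 1→2: n2:foll/t1/[-]
after 3 — deliver 2→1: ·
after 4 — deliver 1→3: n3:foll/t1/[-]
after 5 — deliver 3→1: n1:lead/t1/[-]
after 6 — deliver 1→0: n0:foll/t1/[-]
after 7 — deliver 0→1: ·
after 8 — timeout(1): n1:cand/t2/[-]
after 9 — timeout(1): n1:cand/t3/[-]
after 10 — deliver 3→0: ·
after 11 — deliver 2→0: ·
after 12 — deliver 2→3: ·
after 13 — deliver 3→0: ·
after 14 — deliver 1→3: n3:foll/t2/[-]
after 15 — deliver 1→2: n2:foll/t2/[-]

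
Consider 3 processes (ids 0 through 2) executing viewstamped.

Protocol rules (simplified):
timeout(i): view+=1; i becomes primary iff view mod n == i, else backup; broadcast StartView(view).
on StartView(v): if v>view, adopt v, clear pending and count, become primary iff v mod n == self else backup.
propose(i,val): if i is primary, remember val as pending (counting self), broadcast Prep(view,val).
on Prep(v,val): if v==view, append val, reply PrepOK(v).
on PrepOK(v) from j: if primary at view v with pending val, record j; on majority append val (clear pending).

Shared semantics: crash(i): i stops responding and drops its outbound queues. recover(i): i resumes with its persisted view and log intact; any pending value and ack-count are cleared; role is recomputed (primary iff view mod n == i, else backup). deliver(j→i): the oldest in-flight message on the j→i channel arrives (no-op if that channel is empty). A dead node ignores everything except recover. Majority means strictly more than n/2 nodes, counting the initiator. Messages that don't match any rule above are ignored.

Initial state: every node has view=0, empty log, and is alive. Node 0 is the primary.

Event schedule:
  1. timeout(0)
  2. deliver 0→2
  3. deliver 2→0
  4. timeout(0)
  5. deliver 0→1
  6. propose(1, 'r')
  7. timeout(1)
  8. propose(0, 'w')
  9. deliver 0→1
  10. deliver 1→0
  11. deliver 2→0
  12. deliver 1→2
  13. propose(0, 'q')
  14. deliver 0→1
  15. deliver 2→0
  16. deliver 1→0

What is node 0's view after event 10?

2

step 1 timeout(0): 0={back,v=1,log=-}
step 2 deliver 0→2: 2={back,v=1,log=-}
step 3 deliver 2→0: —
step 4 timeout(0): 0={back,v=2,log=-}
step 5 deliver 0→1: 1={prim,v=1,log=-}
step 6 propose(1,'r'): —
step 7 timeout(1): 1={back,v=2,log=-}
step 8 propose(0,'w'): —
step 9 deliver 0→1: —
step 10 deliver 1→0: —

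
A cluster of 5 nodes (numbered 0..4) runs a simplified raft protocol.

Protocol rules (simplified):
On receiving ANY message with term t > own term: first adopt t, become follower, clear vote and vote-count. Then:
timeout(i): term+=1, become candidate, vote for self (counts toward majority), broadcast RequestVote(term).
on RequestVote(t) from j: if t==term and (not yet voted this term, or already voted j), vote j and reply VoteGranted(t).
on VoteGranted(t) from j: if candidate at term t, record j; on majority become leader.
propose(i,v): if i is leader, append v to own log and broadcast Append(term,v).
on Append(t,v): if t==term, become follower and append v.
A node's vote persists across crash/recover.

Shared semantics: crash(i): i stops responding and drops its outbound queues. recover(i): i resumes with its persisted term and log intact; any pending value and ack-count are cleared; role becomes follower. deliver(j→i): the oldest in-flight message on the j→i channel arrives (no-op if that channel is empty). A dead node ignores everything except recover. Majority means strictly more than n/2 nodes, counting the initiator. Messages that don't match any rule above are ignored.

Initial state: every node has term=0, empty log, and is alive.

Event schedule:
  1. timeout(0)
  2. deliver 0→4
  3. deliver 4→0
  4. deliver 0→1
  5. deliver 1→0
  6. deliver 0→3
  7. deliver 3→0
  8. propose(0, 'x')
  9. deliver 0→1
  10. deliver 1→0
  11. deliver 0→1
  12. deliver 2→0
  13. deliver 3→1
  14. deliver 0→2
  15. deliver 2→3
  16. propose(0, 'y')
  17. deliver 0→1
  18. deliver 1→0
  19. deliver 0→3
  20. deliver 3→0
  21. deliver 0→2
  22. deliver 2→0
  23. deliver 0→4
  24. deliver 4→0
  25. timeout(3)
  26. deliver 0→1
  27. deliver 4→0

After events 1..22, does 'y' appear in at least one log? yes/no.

yes

step 1 timeout(0): 0={cand,t=1,log=-}
step 2 deliver 0→4: 4={foll,t=1,log=-}
step 3 deliver 4→0: —
step 4 deliver 0→1: 1={foll,t=1,log=-}
step 5 deliver 1→0: 0={lead,t=1,log=-}
step 6 deliver 0→3: 3={foll,t=1,log=-}
step 7 deliver 3→0: —
step 8 propose(0,'x'): 0={lead,t=1,log=x}
step 9 deliver 0→1: 1={foll,t=1,log=x}
step 10 deliver 1→0: —
step 11 deliver 0→1: —
step 12 deliver 2→0: —
step 13 deliver 3→1: —
step 14 deliver 0→2: 2={foll,t=1,log=-}
step 15 deliver 2→3: —
step 16 propose(0,'y'): 0={lead,t=1,log=x,y}
step 17 deliver 0→1: 1={foll,t=1,log=x,y}
step 18 deliver 1→0: —
step 19 deliver 0→3: 3={foll,t=1,log=x}
step 20 deliver 3→0: —
step 21 deliver 0→2: 2={foll,t=1,log=x}
step 22 deliver 2→0: —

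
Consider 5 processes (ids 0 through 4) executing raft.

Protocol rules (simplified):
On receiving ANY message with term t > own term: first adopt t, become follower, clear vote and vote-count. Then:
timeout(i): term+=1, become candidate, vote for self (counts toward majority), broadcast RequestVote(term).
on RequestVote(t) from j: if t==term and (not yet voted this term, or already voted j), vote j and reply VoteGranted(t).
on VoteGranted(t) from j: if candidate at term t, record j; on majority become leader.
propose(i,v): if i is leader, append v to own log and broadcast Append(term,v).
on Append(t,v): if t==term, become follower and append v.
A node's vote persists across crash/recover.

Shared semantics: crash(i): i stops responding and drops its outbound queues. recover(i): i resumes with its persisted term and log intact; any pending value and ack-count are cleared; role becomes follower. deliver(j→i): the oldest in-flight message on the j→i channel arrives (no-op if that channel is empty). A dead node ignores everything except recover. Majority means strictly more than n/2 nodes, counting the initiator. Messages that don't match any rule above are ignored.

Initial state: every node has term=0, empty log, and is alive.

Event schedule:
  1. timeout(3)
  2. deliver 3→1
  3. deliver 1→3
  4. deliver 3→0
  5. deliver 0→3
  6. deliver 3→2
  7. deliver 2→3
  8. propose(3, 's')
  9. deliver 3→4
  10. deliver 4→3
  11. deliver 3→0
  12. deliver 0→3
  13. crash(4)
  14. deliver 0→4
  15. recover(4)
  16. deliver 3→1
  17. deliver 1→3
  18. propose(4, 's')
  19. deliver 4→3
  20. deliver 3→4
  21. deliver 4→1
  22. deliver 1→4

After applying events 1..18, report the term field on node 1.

e1 timeout(3): 3[cand,t=1,-]
e2 deliver 3→1: 1[foll,t=1,-]
e3 deliver 1→3: ·
e4 deliver 3→0: 0[foll,t=1,-]
e5 deliver 0→3: 3[lead,t=1,-]
e6 deliver 3→2: 2[foll,t=1,-]
e7 deliver 2→3: ·
e8 propose(3,'s'): 3[lead,t=1,s]
e9 deliver 3→4: 4[foll,t=1,-]
e10 deliver 4→3: ·
e11 deliver 3→0: 0[foll,t=1,s]
e12 deliver 0→3: ·
e13 crash(4): 4[✗foll,t=1,-]
e14 deliver 0→4: ·
e15 recover(4): 4[foll,t=1,-]
e16 deliver 3→1: 1[foll,t=1,s]
e17 deliver 1→3: ·
e18 propose(4,'s'): ·

1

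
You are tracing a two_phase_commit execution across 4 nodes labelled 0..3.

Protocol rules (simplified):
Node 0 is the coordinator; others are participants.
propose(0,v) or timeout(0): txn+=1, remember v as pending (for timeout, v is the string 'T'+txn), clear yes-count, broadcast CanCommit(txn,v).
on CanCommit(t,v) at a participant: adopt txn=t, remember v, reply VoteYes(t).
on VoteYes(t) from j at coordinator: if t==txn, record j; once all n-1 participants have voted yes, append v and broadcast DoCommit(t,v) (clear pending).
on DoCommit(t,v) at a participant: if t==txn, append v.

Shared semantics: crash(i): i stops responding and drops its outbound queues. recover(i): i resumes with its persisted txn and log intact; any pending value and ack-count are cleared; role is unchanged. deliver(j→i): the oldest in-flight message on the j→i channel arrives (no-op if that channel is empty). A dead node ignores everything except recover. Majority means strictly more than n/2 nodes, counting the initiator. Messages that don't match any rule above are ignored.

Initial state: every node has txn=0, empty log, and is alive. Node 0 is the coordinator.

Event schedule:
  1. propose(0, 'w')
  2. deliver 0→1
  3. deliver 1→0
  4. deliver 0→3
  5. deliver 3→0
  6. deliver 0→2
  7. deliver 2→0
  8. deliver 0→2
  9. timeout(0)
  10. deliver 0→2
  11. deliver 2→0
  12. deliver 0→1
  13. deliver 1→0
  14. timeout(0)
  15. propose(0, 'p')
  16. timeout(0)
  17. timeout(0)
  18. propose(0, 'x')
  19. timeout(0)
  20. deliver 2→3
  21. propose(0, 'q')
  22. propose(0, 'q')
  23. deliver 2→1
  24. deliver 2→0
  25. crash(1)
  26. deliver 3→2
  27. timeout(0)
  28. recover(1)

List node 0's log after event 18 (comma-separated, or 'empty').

w

step 1 propose(0,'w'): 0={coor,t=1,log=-}
step 2 deliver 0→1: 1={part,t=1,log=-}
step 3 deliver 1→0: —
step 4 deliver 0→3: 3={part,t=1,log=-}
step 5 deliver 3→0: —
step 6 deliver 0→2: 2={part,t=1,log=-}
step 7 deliver 2→0: 0={coor,t=1,log=w}
step 8 deliver 0→2: 2={part,t=1,log=w}
step 9 timeout(0): 0={coor,t=2,log=w}
step 10 deliver 0→2: 2={part,t=2,log=w}
step 11 deliver 2→0: —
step 12 deliver 0→1: 1={part,t=1,log=w}
step 13 deliver 1→0: —
step 14 timeout(0): 0={coor,t=3,log=w}
step 15 propose(0,'p'): 0={coor,t=4,log=w}
step 16 timeout(0): 0={coor,t=5,log=w}
step 17 timeout(0): 0={coor,t=6,log=w}
step 18 propose(0,'x'): 0={coor,t=7,log=w}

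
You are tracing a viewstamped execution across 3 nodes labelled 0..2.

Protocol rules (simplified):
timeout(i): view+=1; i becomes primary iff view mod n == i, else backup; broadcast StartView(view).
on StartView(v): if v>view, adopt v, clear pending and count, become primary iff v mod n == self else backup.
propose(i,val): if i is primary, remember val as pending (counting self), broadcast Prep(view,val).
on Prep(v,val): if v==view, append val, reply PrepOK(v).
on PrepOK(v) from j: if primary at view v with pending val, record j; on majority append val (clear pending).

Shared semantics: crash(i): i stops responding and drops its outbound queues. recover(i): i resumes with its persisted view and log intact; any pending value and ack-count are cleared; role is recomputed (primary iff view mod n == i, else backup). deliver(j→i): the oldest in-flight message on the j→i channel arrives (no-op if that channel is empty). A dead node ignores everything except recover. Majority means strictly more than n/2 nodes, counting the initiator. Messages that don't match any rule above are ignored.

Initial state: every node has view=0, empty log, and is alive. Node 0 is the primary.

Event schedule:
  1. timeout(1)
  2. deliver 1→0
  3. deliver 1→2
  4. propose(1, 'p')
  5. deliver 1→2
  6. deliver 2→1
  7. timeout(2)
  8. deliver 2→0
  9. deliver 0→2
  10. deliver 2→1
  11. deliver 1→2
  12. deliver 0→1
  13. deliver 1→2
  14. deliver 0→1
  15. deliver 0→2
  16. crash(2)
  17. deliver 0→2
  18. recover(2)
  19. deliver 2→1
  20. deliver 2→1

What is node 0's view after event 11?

2

e1 timeout(1): 1[prim,v=1,-]
e2 deliver 1→0: 0[back,v=1,-]
e3 deliver 1→2: 2[back,v=1,-]
e4 propose(1,'p'): ·
e5 deliver 1→2: 2[back,v=1,p]
e6 deliver 2→1: 1[prim,v=1,p]
e7 timeout(2): 2[prim,v=2,p]
e8 deliver 2→0: 0[back,v=2,-]
e9 deliver 0→2: ·
e10 deliver 2→1: 1[back,v=2,p]
e11 deliver 1→2: ·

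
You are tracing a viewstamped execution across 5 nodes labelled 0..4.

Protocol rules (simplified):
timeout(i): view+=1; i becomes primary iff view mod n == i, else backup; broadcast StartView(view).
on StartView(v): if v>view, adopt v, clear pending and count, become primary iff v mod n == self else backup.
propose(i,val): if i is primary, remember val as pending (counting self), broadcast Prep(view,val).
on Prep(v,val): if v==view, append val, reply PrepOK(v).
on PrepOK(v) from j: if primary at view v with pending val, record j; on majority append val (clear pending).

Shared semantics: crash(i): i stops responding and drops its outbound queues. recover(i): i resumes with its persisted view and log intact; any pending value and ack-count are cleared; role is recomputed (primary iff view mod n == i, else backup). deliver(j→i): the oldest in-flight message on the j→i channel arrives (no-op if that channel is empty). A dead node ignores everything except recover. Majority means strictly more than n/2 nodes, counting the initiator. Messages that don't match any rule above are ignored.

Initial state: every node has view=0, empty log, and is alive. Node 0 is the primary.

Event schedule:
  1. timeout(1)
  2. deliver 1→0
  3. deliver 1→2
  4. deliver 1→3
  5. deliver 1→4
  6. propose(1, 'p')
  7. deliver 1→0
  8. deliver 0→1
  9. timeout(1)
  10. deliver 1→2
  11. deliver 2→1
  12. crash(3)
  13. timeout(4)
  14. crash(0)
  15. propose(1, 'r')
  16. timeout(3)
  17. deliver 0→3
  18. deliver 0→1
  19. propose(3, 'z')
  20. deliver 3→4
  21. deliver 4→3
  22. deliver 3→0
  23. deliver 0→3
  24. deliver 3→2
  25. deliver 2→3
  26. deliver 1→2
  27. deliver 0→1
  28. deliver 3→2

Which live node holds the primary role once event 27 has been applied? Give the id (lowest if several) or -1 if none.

2

[1] timeout(1) → N1(prim v1 [-])
[2] deliver 1→0 → N0(back v1 [-])
[3] deliver 1→2 → N2(back v1 [-])
[4] deliver 1→3 → N3(back v1 [-])
[5] deliver 1→4 → N4(back v1 [-])
[6] propose(1,'p') → ∅
[7] deliver 1→0 → N0(back v1 [p])
[8] deliver 0→1 → ∅
[9] timeout(1) → N1(back v2 [-])
[10] deliver 1→2 → N2(back v1 [p])
[11] deliver 2→1 → ∅
[12] crash(3) → N3(✗back v1 [-])
[13] timeout(4) → N4(back v2 [-])
[14] crash(0) → N0(✗back v1 [p])
[15] propose(1,'r') → ∅
[16] timeout(3) → ∅
[17] deliver 0→3 → ∅
[18] deliver 0→1 → ∅
[19] propose(3,'z') → ∅
[20] deliver 3→4 → ∅
[21] deliver 4→3 → ∅
[22] deliver 3→0 → ∅
[23] deliver 0→3 → ∅
[24] deliver 3→2 → ∅
[25] deliver 2→3 → ∅
[26] deliver 1→2 → N2(prim v2 [p])
[27] deliver 0→1 → ∅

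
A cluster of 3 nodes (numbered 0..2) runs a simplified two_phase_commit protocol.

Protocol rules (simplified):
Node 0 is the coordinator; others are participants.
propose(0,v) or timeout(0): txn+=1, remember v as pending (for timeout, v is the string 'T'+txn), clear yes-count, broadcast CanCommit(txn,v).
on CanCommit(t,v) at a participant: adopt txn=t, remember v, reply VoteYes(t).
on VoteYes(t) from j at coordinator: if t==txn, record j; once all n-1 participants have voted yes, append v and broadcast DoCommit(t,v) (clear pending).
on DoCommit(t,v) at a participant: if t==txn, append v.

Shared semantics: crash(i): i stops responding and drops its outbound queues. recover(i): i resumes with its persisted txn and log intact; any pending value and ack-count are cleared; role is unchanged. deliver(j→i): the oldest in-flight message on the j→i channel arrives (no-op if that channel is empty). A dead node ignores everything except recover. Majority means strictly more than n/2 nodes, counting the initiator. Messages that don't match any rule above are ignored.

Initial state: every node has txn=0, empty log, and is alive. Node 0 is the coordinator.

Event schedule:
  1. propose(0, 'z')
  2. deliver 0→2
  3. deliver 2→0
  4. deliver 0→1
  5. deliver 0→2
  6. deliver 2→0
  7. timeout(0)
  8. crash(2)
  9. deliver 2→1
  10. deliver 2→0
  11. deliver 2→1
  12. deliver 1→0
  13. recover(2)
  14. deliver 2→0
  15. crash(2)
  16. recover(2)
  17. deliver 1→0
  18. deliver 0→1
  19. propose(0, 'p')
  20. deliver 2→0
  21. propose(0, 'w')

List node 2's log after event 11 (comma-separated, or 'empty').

1. propose(0,'z'):  <0:coor t1 ->
2. deliver 0→2:  <2:part t1 ->
3. deliver 2→0:  nop
4. deliver 0→1:  <1:part t1 ->
5. deliver 0→2:  nop
6. deliver 2→0:  nop
7. timeout(0):  <0:coor t2 ->
8. crash(2):  <2:✗part t1 ->
9. deliver 2→1:  nop
10. deliver 2→0:  nop
11. deliver 2→1:  nop

empty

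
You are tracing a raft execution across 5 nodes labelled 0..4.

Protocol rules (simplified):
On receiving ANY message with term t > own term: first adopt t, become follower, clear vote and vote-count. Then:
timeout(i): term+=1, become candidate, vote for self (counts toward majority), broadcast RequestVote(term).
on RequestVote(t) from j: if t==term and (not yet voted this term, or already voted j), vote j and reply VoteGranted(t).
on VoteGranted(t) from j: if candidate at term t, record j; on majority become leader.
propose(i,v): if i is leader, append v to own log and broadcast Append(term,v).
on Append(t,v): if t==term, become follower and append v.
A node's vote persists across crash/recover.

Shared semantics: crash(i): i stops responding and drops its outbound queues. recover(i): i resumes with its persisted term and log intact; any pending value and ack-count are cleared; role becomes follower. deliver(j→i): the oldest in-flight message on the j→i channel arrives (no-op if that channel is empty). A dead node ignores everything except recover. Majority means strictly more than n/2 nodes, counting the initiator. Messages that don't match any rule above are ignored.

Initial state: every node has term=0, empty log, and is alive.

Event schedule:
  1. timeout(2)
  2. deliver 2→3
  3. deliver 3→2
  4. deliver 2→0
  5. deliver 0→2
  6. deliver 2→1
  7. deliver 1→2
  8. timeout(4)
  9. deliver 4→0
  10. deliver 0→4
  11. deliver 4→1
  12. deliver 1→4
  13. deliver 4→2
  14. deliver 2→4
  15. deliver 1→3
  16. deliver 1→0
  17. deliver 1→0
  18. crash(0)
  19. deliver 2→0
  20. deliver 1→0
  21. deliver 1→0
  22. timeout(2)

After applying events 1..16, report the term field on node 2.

e1 timeout(2): 2[cand,t=1,-]
e2 deliver 2→3: 3[foll,t=1,-]
e3 deliver 3→2: ·
e4 deliver 2→0: 0[foll,t=1,-]
e5 deliver 0→2: 2[lead,t=1,-]
e6 deliver 2→1: 1[foll,t=1,-]
e7 deliver 1→2: ·
e8 timeout(4): 4[cand,t=1,-]
e9 deliver 4→0: ·
e10 deliver 0→4: ·
e11 deliver 4→1: ·
e12 deliver 1→4: ·
e13 deliver 4→2: ·
e14 deliver 2→4: ·
e15 deliver 1→3: ·
e16 deliver 1→0: ·

1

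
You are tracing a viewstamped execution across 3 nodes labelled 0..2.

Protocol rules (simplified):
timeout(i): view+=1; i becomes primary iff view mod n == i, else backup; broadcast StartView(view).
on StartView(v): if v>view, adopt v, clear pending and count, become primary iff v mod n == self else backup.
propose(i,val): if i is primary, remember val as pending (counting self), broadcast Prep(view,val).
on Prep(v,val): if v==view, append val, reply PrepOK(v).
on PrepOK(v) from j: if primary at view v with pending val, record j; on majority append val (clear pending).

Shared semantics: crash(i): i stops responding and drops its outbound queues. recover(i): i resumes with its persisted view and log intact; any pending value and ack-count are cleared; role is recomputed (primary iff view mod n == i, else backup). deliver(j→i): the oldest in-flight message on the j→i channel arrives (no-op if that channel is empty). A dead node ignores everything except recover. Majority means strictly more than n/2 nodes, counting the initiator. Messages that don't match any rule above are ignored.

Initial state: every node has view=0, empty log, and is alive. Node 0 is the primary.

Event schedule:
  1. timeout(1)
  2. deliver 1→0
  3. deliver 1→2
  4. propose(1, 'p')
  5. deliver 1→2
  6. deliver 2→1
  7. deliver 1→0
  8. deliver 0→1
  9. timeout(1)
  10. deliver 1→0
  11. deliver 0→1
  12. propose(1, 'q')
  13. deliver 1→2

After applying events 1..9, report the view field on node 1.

2

[1] timeout(1) → N1(prim v1 [-])
[2] deliver 1→0 → N0(back v1 [-])
[3] deliver 1→2 → N2(back v1 [-])
[4] propose(1,'p') → ∅
[5] deliver 1→2 → N2(back v1 [p])
[6] deliver 2→1 → N1(prim v1 [p])
[7] deliver 1→0 → N0(back v1 [p])
[8] deliver 0→1 → ∅
[9] timeout(1) → N1(back v2 [p])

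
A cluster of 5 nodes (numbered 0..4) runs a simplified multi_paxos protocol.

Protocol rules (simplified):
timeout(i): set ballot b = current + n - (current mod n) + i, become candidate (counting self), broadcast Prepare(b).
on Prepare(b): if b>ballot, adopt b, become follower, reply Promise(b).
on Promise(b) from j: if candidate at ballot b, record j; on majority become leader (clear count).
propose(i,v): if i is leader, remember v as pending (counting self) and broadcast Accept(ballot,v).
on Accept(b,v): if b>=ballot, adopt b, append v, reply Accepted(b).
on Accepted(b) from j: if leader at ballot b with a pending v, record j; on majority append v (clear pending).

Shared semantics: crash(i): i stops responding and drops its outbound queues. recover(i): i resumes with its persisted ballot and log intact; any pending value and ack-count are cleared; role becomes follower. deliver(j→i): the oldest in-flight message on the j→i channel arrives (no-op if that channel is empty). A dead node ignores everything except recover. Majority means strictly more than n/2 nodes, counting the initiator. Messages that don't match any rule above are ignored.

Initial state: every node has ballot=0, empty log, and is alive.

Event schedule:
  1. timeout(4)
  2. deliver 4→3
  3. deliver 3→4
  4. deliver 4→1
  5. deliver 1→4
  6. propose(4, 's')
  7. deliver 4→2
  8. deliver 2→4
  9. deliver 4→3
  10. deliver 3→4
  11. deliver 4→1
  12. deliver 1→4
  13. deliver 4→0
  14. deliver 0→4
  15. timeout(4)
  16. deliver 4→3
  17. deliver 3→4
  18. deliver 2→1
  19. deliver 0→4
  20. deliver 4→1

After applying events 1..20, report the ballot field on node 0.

9

[1] timeout(4) → N4(cand b9 [-])
[2] deliver 4→3 → N3(foll b9 [-])
[3] deliver 3→4 → ∅
[4] deliver 4→1 → N1(foll b9 [-])
[5] deliver 1→4 → N4(lead b9 [-])
[6] propose(4,'s') → ∅
[7] deliver 4→2 → N2(foll b9 [-])
[8] deliver 2→4 → ∅
[9] deliver 4→3 → N3(foll b9 [s])
[10] deliver 3→4 → ∅
[11] deliver 4→1 → N1(foll b9 [s])
[12] deliver 1→4 → N4(lead b9 [s])
[13] deliver 4→0 → N0(foll b9 [-])
[14] deliver 0→4 → ∅
[15] timeout(4) → N4(cand b14 [s])
[16] deliver 4→3 → N3(foll b14 [s])
[17] deliver 3→4 → ∅
[18] deliver 2→1 → ∅
[19] deliver 0→4 → ∅
[20] deliver 4→1 → N1(foll b14 [s])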